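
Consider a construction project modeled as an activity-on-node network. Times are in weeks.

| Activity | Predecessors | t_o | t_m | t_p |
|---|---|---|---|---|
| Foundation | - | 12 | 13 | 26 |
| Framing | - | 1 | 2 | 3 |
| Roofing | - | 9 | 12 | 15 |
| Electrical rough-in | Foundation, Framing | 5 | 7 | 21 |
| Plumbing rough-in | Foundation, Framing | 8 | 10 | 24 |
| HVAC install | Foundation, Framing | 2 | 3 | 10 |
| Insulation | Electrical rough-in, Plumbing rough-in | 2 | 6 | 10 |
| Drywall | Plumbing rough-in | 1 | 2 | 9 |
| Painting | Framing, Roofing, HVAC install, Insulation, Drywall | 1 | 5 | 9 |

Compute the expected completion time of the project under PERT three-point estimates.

te_Foundation = (12 + 4·13 + 26)/6 = 90/6 = 15
te_Framing = (1 + 4·2 + 3)/6 = 12/6 = 2
te_Roofing = (9 + 4·12 + 15)/6 = 72/6 = 12
te_Electrical rough-in = (5 + 4·7 + 21)/6 = 54/6 = 9
te_Plumbing rough-in = (8 + 4·10 + 24)/6 = 72/6 = 12
te_HVAC install = (2 + 4·3 + 10)/6 = 24/6 = 4
te_Insulation = (2 + 4·6 + 10)/6 = 36/6 = 6
te_Drywall = (1 + 4·2 + 9)/6 = 18/6 = 3
te_Painting = (1 + 4·5 + 9)/6 = 30/6 = 5

Forward pass:
ES_Foundation = 0; EF_Foundation = 15
ES_Framing = 0; EF_Framing = 2
ES_Roofing = 0; EF_Roofing = 12
ES_Electrical rough-in = max(EF_Foundation=15, EF_Framing=2) = 15; EF_Electrical rough-in = 15+9 = 24
ES_Plumbing rough-in = max(EF_Foundation=15, EF_Framing=2) = 15; EF_Plumbing rough-in = 15+12 = 27
ES_HVAC install = max(EF_Foundation=15, EF_Framing=2) = 15; EF_HVAC install = 15+4 = 19
ES_Insulation = max(EF_Electrical rough-in=24, EF_Plumbing rough-in=27) = 27; EF_Insulation = 27+6 = 33
ES_Drywall = 27; EF_Drywall = 27+3 = 30
ES_Painting = max(EF_Framing=2, EF_Roofing=12, EF_HVAC install=19, EF_Insulation=33, EF_Drywall=30) = 33; EF_Painting = 33+5 = 38
Expected project duration μ = 38 weeks. Critical path: Foundation → Plumbing rough-in → Insulation → Painting.

38 weeks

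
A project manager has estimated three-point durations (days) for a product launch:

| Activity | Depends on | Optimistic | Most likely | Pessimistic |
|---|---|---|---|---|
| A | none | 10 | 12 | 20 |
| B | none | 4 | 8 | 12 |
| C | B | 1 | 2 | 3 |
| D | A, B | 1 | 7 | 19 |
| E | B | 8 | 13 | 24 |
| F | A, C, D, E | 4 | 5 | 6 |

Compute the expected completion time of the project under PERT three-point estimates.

27 days

te_A = (10 + 4·12 + 20)/6 = 78/6 = 13
te_B = (4 + 4·8 + 12)/6 = 48/6 = 8
te_C = (1 + 4·2 + 3)/6 = 12/6 = 2
te_D = (1 + 4·7 + 19)/6 = 48/6 = 8
te_E = (8 + 4·13 + 24)/6 = 84/6 = 14
te_F = (4 + 4·5 + 6)/6 = 30/6 = 5

Forward pass:
ES_A = 0; EF_A = 13
ES_B = 0; EF_B = 8
ES_C = 8; EF_C = 8+2 = 10
ES_D = max(EF_A=13, EF_B=8) = 13; EF_D = 13+8 = 21
ES_E = 8; EF_E = 8+14 = 22
ES_F = max(EF_A=13, EF_C=10, EF_D=21, EF_E=22) = 22; EF_F = 22+5 = 27
Expected project duration μ = 27 days. Critical path: B → E → F.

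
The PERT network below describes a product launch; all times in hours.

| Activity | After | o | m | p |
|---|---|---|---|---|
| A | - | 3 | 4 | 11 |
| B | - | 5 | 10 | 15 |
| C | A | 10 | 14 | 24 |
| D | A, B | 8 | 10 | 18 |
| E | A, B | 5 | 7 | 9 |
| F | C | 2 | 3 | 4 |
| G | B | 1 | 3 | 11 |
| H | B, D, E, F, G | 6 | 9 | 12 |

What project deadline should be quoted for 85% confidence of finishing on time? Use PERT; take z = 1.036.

35.0 hours

te_A = (3 + 4·4 + 11)/6 = 30/6 = 5; σ²_A = ((11−3)/6)² = 1.778
te_B = (5 + 4·10 + 15)/6 = 60/6 = 10; σ²_B = ((15−5)/6)² = 2.778
te_C = (10 + 4·14 + 24)/6 = 90/6 = 15; σ²_C = ((24−10)/6)² = 5.444
te_D = (8 + 4·10 + 18)/6 = 66/6 = 11; σ²_D = ((18−8)/6)² = 2.778
te_E = (5 + 4·7 + 9)/6 = 42/6 = 7; σ²_E = ((9−5)/6)² = 0.444
te_F = (2 + 4·3 + 4)/6 = 18/6 = 3; σ²_F = ((4−2)/6)² = 0.111
te_G = (1 + 4·3 + 11)/6 = 24/6 = 4; σ²_G = ((11−1)/6)² = 2.778
te_H = (6 + 4·9 + 12)/6 = 54/6 = 9; σ²_H = ((12−6)/6)² = 1.000

Forward pass:
ES_A = 0; EF_A = 5
ES_B = 0; EF_B = 10
ES_C = 5; EF_C = 5+15 = 20
ES_D = max(EF_A=5, EF_B=10) = 10; EF_D = 10+11 = 21
ES_E = max(EF_A=5, EF_B=10) = 10; EF_E = 10+7 = 17
ES_F = 20; EF_F = 20+3 = 23
ES_G = 10; EF_G = 10+4 = 14
ES_H = max(EF_B=10, EF_D=21, EF_E=17, EF_F=23, EF_G=14) = 23; EF_H = 23+9 = 32
Expected project duration μ = 32 hours. Critical path: A → C → F → H.

Variance along critical path = 1.778 + 5.444 + 0.111 + 1.000 = 8.333; σ = 2.887 hours.
D = μ + z·σ = 32 + 1.036·2.887 = 35.0 hours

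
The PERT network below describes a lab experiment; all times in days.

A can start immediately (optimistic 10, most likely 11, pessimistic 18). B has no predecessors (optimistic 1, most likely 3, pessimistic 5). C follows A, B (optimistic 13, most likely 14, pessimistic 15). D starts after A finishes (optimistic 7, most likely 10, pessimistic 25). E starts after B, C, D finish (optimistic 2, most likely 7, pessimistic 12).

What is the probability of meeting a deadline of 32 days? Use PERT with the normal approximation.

0.322

te_A = (10 + 4·11 + 18)/6 = 72/6 = 12; σ²_A = ((18−10)/6)² = 1.778
te_B = (1 + 4·3 + 5)/6 = 18/6 = 3; σ²_B = ((5−1)/6)² = 0.444
te_C = (13 + 4·14 + 15)/6 = 84/6 = 14; σ²_C = ((15−13)/6)² = 0.111
te_D = (7 + 4·10 + 25)/6 = 72/6 = 12; σ²_D = ((25−7)/6)² = 9.000
te_E = (2 + 4·7 + 12)/6 = 42/6 = 7; σ²_E = ((12−2)/6)² = 2.778

Forward pass:
ES_A = 0; EF_A = 12
ES_B = 0; EF_B = 3
ES_C = max(EF_A=12, EF_B=3) = 12; EF_C = 12+14 = 26
ES_D = 12; EF_D = 12+12 = 24
ES_E = max(EF_B=3, EF_C=26, EF_D=24) = 26; EF_E = 26+7 = 33
Expected project duration μ = 33 days. Critical path: A → C → E.

Variance along critical path = 1.778 + 0.111 + 2.778 = 4.667; σ = √4.667 = 2.160 days.
Z = (32 − 33) / 2.160 = -0.463
P(T ≤ 32) = Φ(-0.463) ≈ 0.322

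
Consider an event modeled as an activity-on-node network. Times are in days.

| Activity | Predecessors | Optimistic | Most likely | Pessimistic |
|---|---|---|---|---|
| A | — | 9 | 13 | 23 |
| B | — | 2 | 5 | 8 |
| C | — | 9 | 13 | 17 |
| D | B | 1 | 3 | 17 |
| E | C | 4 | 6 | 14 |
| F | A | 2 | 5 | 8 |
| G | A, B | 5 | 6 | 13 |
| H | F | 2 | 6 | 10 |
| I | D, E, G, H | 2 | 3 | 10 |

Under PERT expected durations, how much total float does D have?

te_A = (9 + 4·13 + 23)/6 = 84/6 = 14
te_B = (2 + 4·5 + 8)/6 = 30/6 = 5
te_C = (9 + 4·13 + 17)/6 = 78/6 = 13
te_D = (1 + 4·3 + 17)/6 = 30/6 = 5
te_E = (4 + 4·6 + 14)/6 = 42/6 = 7
te_F = (2 + 4·5 + 8)/6 = 30/6 = 5
te_G = (5 + 4·6 + 13)/6 = 42/6 = 7
te_H = (2 + 4·6 + 10)/6 = 36/6 = 6
te_I = (2 + 4·3 + 10)/6 = 24/6 = 4

Forward pass:
ES_A = 0; EF_A = 14
ES_B = 0; EF_B = 5
ES_C = 0; EF_C = 13
ES_D = 5; EF_D = 5+5 = 10
ES_E = 13; EF_E = 13+7 = 20
ES_F = 14; EF_F = 14+5 = 19
ES_G = max(EF_A=14, EF_B=5) = 14; EF_G = 14+7 = 21
ES_H = 19; EF_H = 19+6 = 25
ES_I = max(EF_D=10, EF_E=20, EF_G=21, EF_H=25) = 25; EF_I = 25+4 = 29
Expected project duration μ = 29 days. Critical path: A → F → H → I.

Backward pass:
LF_I = 29; LS_I = 29−4 = 25
LF_H = LS_I = 25; LS_H = 25−6 = 19
LF_G = LS_I = 25; LS_G = 25−7 = 18
LF_F = LS_H = 19; LS_F = 19−5 = 14
LF_E = LS_I = 25; LS_E = 25−7 = 18
LF_D = LS_I = 25; LS_D = 25−5 = 20
LF_C = LS_E = 18; LS_C = 18−13 = 5
LF_B = min(LS_D=20, LS_G=18) = 18; LS_B = 18−5 = 13
LF_A = min(LS_F=14, LS_G=18) = 14; LS_A = 14−14 = 0
Slack_D = LS_D − ES_D = 20 − 5 = 15

15 days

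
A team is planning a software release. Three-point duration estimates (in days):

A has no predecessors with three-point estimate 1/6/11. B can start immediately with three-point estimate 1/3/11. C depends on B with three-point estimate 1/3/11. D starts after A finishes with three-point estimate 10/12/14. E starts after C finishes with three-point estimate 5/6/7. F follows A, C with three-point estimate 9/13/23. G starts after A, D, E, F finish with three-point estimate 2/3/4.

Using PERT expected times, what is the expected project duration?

25 days

te_A = (1 + 4·6 + 11)/6 = 36/6 = 6
te_B = (1 + 4·3 + 11)/6 = 24/6 = 4
te_C = (1 + 4·3 + 11)/6 = 24/6 = 4
te_D = (10 + 4·12 + 14)/6 = 72/6 = 12
te_E = (5 + 4·6 + 7)/6 = 36/6 = 6
te_F = (9 + 4·13 + 23)/6 = 84/6 = 14
te_G = (2 + 4·3 + 4)/6 = 18/6 = 3

Forward pass:
ES_A = 0; EF_A = 6
ES_B = 0; EF_B = 4
ES_C = 4; EF_C = 4+4 = 8
ES_D = 6; EF_D = 6+12 = 18
ES_E = 8; EF_E = 8+6 = 14
ES_F = max(EF_A=6, EF_C=8) = 8; EF_F = 8+14 = 22
ES_G = max(EF_A=6, EF_D=18, EF_E=14, EF_F=22) = 22; EF_G = 22+3 = 25
Expected project duration μ = 25 days. Critical path: B → C → F → G.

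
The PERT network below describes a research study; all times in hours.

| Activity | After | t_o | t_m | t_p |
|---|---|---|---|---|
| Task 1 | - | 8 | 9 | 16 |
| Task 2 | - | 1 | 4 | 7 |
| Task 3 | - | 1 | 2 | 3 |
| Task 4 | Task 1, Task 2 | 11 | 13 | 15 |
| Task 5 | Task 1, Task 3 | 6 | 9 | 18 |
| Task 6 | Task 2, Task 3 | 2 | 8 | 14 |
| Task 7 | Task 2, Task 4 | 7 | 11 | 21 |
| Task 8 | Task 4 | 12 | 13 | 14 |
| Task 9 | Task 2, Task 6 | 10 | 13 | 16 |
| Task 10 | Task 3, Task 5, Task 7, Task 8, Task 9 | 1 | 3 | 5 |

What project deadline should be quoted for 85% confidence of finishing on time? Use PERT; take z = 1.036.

te_Task 1 = (8 + 4·9 + 16)/6 = 60/6 = 10; σ²_Task 1 = ((16−8)/6)² = 1.778
te_Task 2 = (1 + 4·4 + 7)/6 = 24/6 = 4; σ²_Task 2 = ((7−1)/6)² = 1.000
te_Task 3 = (1 + 4·2 + 3)/6 = 12/6 = 2; σ²_Task 3 = ((3−1)/6)² = 0.111
te_Task 4 = (11 + 4·13 + 15)/6 = 78/6 = 13; σ²_Task 4 = ((15−11)/6)² = 0.444
te_Task 5 = (6 + 4·9 + 18)/6 = 60/6 = 10; σ²_Task 5 = ((18−6)/6)² = 4.000
te_Task 6 = (2 + 4·8 + 14)/6 = 48/6 = 8; σ²_Task 6 = ((14−2)/6)² = 4.000
te_Task 7 = (7 + 4·11 + 21)/6 = 72/6 = 12; σ²_Task 7 = ((21−7)/6)² = 5.444
te_Task 8 = (12 + 4·13 + 14)/6 = 78/6 = 13; σ²_Task 8 = ((14−12)/6)² = 0.111
te_Task 9 = (10 + 4·13 + 16)/6 = 78/6 = 13; σ²_Task 9 = ((16−10)/6)² = 1.000
te_Task 10 = (1 + 4·3 + 5)/6 = 18/6 = 3; σ²_Task 10 = ((5−1)/6)² = 0.444

Forward pass:
ES_Task 1 = 0; EF_Task 1 = 10
ES_Task 2 = 0; EF_Task 2 = 4
ES_Task 3 = 0; EF_Task 3 = 2
ES_Task 4 = max(EF_Task 1=10, EF_Task 2=4) = 10; EF_Task 4 = 10+13 = 23
ES_Task 5 = max(EF_Task 1=10, EF_Task 3=2) = 10; EF_Task 5 = 10+10 = 20
ES_Task 6 = max(EF_Task 2=4, EF_Task 3=2) = 4; EF_Task 6 = 4+8 = 12
ES_Task 7 = max(EF_Task 2=4, EF_Task 4=23) = 23; EF_Task 7 = 23+12 = 35
ES_Task 8 = 23; EF_Task 8 = 23+13 = 36
ES_Task 9 = max(EF_Task 2=4, EF_Task 6=12) = 12; EF_Task 9 = 12+13 = 25
ES_Task 10 = max(EF_Task 3=2, EF_Task 5=20, EF_Task 7=35, EF_Task 8=36, EF_Task 9=25) = 36; EF_Task 10 = 36+3 = 39
Expected project duration μ = 39 hours. Critical path: Task 1 → Task 4 → Task 8 → Task 10.

Variance along critical path = 1.778 + 0.444 + 0.111 + 0.444 = 2.778; σ = 1.667 hours.
D = μ + z·σ = 39 + 1.036·1.667 = 40.7 hours

40.7 hours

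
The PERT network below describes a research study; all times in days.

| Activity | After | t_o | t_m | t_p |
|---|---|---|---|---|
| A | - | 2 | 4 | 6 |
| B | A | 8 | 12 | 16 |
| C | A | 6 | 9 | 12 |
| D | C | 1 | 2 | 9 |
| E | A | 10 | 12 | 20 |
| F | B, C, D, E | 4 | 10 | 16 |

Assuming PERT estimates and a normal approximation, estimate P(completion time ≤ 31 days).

0.932

te_A = (2 + 4·4 + 6)/6 = 24/6 = 4; σ²_A = ((6−2)/6)² = 0.444
te_B = (8 + 4·12 + 16)/6 = 72/6 = 12; σ²_B = ((16−8)/6)² = 1.778
te_C = (6 + 4·9 + 12)/6 = 54/6 = 9; σ²_C = ((12−6)/6)² = 1.000
te_D = (1 + 4·2 + 9)/6 = 18/6 = 3; σ²_D = ((9−1)/6)² = 1.778
te_E = (10 + 4·12 + 20)/6 = 78/6 = 13; σ²_E = ((20−10)/6)² = 2.778
te_F = (4 + 4·10 + 16)/6 = 60/6 = 10; σ²_F = ((16−4)/6)² = 4.000

Forward pass:
ES_A = 0; EF_A = 4
ES_B = 4; EF_B = 4+12 = 16
ES_C = 4; EF_C = 4+9 = 13
ES_D = 13; EF_D = 13+3 = 16
ES_E = 4; EF_E = 4+13 = 17
ES_F = max(EF_B=16, EF_C=13, EF_D=16, EF_E=17) = 17; EF_F = 17+10 = 27
Expected project duration μ = 27 days. Critical path: A → E → F.

Variance along critical path = 0.444 + 2.778 + 4.000 = 7.222; σ = √7.222 = 2.687 days.
Z = (31 − 27) / 2.687 = 1.488
P(T ≤ 31) = Φ(1.488) ≈ 0.932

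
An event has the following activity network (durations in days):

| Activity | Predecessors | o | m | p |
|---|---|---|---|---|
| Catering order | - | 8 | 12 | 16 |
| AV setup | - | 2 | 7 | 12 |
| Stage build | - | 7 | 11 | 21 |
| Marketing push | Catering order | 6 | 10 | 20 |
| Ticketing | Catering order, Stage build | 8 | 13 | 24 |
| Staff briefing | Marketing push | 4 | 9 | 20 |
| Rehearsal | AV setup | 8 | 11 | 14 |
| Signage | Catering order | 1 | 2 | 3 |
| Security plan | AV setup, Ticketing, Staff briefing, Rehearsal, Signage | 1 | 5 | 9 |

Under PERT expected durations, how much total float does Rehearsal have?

15 days

te_Catering order = (8 + 4·12 + 16)/6 = 72/6 = 12
te_AV setup = (2 + 4·7 + 12)/6 = 42/6 = 7
te_Stage build = (7 + 4·11 + 21)/6 = 72/6 = 12
te_Marketing push = (6 + 4·10 + 20)/6 = 66/6 = 11
te_Ticketing = (8 + 4·13 + 24)/6 = 84/6 = 14
te_Staff briefing = (4 + 4·9 + 20)/6 = 60/6 = 10
te_Rehearsal = (8 + 4·11 + 14)/6 = 66/6 = 11
te_Signage = (1 + 4·2 + 3)/6 = 12/6 = 2
te_Security plan = (1 + 4·5 + 9)/6 = 30/6 = 5

Forward pass:
ES_Catering order = 0; EF_Catering order = 12
ES_AV setup = 0; EF_AV setup = 7
ES_Stage build = 0; EF_Stage build = 12
ES_Marketing push = 12; EF_Marketing push = 12+11 = 23
ES_Ticketing = max(EF_Catering order=12, EF_Stage build=12) = 12; EF_Ticketing = 12+14 = 26
ES_Staff briefing = 23; EF_Staff briefing = 23+10 = 33
ES_Rehearsal = 7; EF_Rehearsal = 7+11 = 18
ES_Signage = 12; EF_Signage = 12+2 = 14
ES_Security plan = max(EF_AV setup=7, EF_Ticketing=26, EF_Staff briefing=33, EF_Rehearsal=18, EF_Signage=14) = 33; EF_Security plan = 33+5 = 38
Expected project duration μ = 38 days. Critical path: Catering order → Marketing push → Staff briefing → Security plan.

Backward pass:
LF_Security plan = 38; LS_Security plan = 38−5 = 33
LF_Signage = LS_Security plan = 33; LS_Signage = 33−2 = 31
LF_Rehearsal = LS_Security plan = 33; LS_Rehearsal = 33−11 = 22
LF_Staff briefing = LS_Security plan = 33; LS_Staff briefing = 33−10 = 23
LF_Ticketing = LS_Security plan = 33; LS_Ticketing = 33−14 = 19
LF_Marketing push = LS_Staff briefing = 23; LS_Marketing push = 23−11 = 12
LF_Stage build = LS_Ticketing = 19; LS_Stage build = 19−12 = 7
LF_AV setup = min(LS_Rehearsal=22, LS_Security plan=33) = 22; LS_AV setup = 22−7 = 15
LF_Catering order = min(LS_Marketing push=12, LS_Ticketing=19, LS_Signage=31) = 12; LS_Catering order = 12−12 = 0
Slack_Rehearsal = LS_Rehearsal − ES_Rehearsal = 22 − 7 = 15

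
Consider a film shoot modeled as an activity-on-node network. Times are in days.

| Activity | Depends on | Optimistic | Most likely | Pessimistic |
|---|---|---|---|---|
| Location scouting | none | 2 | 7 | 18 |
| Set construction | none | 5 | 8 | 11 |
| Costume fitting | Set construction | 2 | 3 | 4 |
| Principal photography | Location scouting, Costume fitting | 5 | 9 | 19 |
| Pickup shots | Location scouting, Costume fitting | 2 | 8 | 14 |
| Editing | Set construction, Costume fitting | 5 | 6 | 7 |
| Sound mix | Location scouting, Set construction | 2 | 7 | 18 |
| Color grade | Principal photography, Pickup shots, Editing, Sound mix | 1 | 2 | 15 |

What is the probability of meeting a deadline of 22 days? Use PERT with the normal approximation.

te_Location scouting = (2 + 4·7 + 18)/6 = 48/6 = 8; σ²_Location scouting = ((18−2)/6)² = 7.111
te_Set construction = (5 + 4·8 + 11)/6 = 48/6 = 8; σ²_Set construction = ((11−5)/6)² = 1.000
te_Costume fitting = (2 + 4·3 + 4)/6 = 18/6 = 3; σ²_Costume fitting = ((4−2)/6)² = 0.111
te_Principal photography = (5 + 4·9 + 19)/6 = 60/6 = 10; σ²_Principal photography = ((19−5)/6)² = 5.444
te_Pickup shots = (2 + 4·8 + 14)/6 = 48/6 = 8; σ²_Pickup shots = ((14−2)/6)² = 4.000
te_Editing = (5 + 4·6 + 7)/6 = 36/6 = 6; σ²_Editing = ((7−5)/6)² = 0.111
te_Sound mix = (2 + 4·7 + 18)/6 = 48/6 = 8; σ²_Sound mix = ((18−2)/6)² = 7.111
te_Color grade = (1 + 4·2 + 15)/6 = 24/6 = 4; σ²_Color grade = ((15−1)/6)² = 5.444

Forward pass:
ES_Location scouting = 0; EF_Location scouting = 8
ES_Set construction = 0; EF_Set construction = 8
ES_Costume fitting = 8; EF_Costume fitting = 8+3 = 11
ES_Principal photography = max(EF_Location scouting=8, EF_Costume fitting=11) = 11; EF_Principal photography = 11+10 = 21
ES_Pickup shots = max(EF_Location scouting=8, EF_Costume fitting=11) = 11; EF_Pickup shots = 11+8 = 19
ES_Editing = max(EF_Set construction=8, EF_Costume fitting=11) = 11; EF_Editing = 11+6 = 17
ES_Sound mix = max(EF_Location scouting=8, EF_Set construction=8) = 8; EF_Sound mix = 8+8 = 16
ES_Color grade = max(EF_Principal photography=21, EF_Pickup shots=19, EF_Editing=17, EF_Sound mix=16) = 21; EF_Color grade = 21+4 = 25
Expected project duration μ = 25 days. Critical path: Set construction → Costume fitting → Principal photography → Color grade.

Variance along critical path = 1.000 + 0.111 + 5.444 + 5.444 = 12.000; σ = √12.000 = 3.464 days.
Z = (22 − 25) / 3.464 = -0.866
P(T ≤ 22) = Φ(-0.866) ≈ 0.193

0.193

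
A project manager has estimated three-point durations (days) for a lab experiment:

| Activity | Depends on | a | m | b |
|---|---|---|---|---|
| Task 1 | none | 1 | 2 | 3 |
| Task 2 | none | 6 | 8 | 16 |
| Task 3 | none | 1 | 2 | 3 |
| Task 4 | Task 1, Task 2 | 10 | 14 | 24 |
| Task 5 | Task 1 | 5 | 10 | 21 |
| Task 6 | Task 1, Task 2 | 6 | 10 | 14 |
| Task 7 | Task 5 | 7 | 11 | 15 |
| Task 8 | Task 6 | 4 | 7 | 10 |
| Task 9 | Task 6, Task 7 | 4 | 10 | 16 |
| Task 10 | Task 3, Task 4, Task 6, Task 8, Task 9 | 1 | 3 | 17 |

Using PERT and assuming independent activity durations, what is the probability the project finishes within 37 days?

0.328

te_Task 1 = (1 + 4·2 + 3)/6 = 12/6 = 2; σ²_Task 1 = ((3−1)/6)² = 0.111
te_Task 2 = (6 + 4·8 + 16)/6 = 54/6 = 9; σ²_Task 2 = ((16−6)/6)² = 2.778
te_Task 3 = (1 + 4·2 + 3)/6 = 12/6 = 2; σ²_Task 3 = ((3−1)/6)² = 0.111
te_Task 4 = (10 + 4·14 + 24)/6 = 90/6 = 15; σ²_Task 4 = ((24−10)/6)² = 5.444
te_Task 5 = (5 + 4·10 + 21)/6 = 66/6 = 11; σ²_Task 5 = ((21−5)/6)² = 7.111
te_Task 6 = (6 + 4·10 + 14)/6 = 60/6 = 10; σ²_Task 6 = ((14−6)/6)² = 1.778
te_Task 7 = (7 + 4·11 + 15)/6 = 66/6 = 11; σ²_Task 7 = ((15−7)/6)² = 1.778
te_Task 8 = (4 + 4·7 + 10)/6 = 42/6 = 7; σ²_Task 8 = ((10−4)/6)² = 1.000
te_Task 9 = (4 + 4·10 + 16)/6 = 60/6 = 10; σ²_Task 9 = ((16−4)/6)² = 4.000
te_Task 10 = (1 + 4·3 + 17)/6 = 30/6 = 5; σ²_Task 10 = ((17−1)/6)² = 7.111

Forward pass:
ES_Task 1 = 0; EF_Task 1 = 2
ES_Task 2 = 0; EF_Task 2 = 9
ES_Task 3 = 0; EF_Task 3 = 2
ES_Task 4 = max(EF_Task 1=2, EF_Task 2=9) = 9; EF_Task 4 = 9+15 = 24
ES_Task 5 = 2; EF_Task 5 = 2+11 = 13
ES_Task 6 = max(EF_Task 1=2, EF_Task 2=9) = 9; EF_Task 6 = 9+10 = 19
ES_Task 7 = 13; EF_Task 7 = 13+11 = 24
ES_Task 8 = 19; EF_Task 8 = 19+7 = 26
ES_Task 9 = max(EF_Task 6=19, EF_Task 7=24) = 24; EF_Task 9 = 24+10 = 34
ES_Task 10 = max(EF_Task 3=2, EF_Task 4=24, EF_Task 6=19, EF_Task 8=26, EF_Task 9=34) = 34; EF_Task 10 = 34+5 = 39
Expected project duration μ = 39 days. Critical path: Task 1 → Task 5 → Task 7 → Task 9 → Task 10.

Variance along critical path = 0.111 + 7.111 + 1.778 + 4.000 + 7.111 = 20.111; σ = √20.111 = 4.485 days.
Z = (37 − 39) / 4.485 = -0.446
P(T ≤ 37) = Φ(-0.446) ≈ 0.328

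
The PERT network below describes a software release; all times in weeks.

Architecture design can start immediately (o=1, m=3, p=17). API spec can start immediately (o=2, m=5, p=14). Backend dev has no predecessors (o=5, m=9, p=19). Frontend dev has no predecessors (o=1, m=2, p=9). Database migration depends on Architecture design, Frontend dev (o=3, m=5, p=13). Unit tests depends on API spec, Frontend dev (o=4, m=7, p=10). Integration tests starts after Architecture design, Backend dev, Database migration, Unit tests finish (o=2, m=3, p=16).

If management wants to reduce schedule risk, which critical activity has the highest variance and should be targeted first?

te_Architecture design = (1 + 4·3 + 17)/6 = 30/6 = 5; σ²_Architecture design = ((17−1)/6)² = 7.111
te_API spec = (2 + 4·5 + 14)/6 = 36/6 = 6; σ²_API spec = ((14−2)/6)² = 4.000
te_Backend dev = (5 + 4·9 + 19)/6 = 60/6 = 10; σ²_Backend dev = ((19−5)/6)² = 5.444
te_Frontend dev = (1 + 4·2 + 9)/6 = 18/6 = 3; σ²_Frontend dev = ((9−1)/6)² = 1.778
te_Database migration = (3 + 4·5 + 13)/6 = 36/6 = 6; σ²_Database migration = ((13−3)/6)² = 2.778
te_Unit tests = (4 + 4·7 + 10)/6 = 42/6 = 7; σ²_Unit tests = ((10−4)/6)² = 1.000
te_Integration tests = (2 + 4·3 + 16)/6 = 30/6 = 5; σ²_Integration tests = ((16−2)/6)² = 5.444

Forward pass:
ES_Architecture design = 0; EF_Architecture design = 5
ES_API spec = 0; EF_API spec = 6
ES_Backend dev = 0; EF_Backend dev = 10
ES_Frontend dev = 0; EF_Frontend dev = 3
ES_Database migration = max(EF_Architecture design=5, EF_Frontend dev=3) = 5; EF_Database migration = 5+6 = 11
ES_Unit tests = max(EF_API spec=6, EF_Frontend dev=3) = 6; EF_Unit tests = 6+7 = 13
ES_Integration tests = max(EF_Architecture design=5, EF_Backend dev=10, EF_Database migration=11, EF_Unit tests=13) = 13; EF_Integration tests = 13+5 = 18
Expected project duration μ = 18 weeks. Critical path: API spec → Unit tests → Integration tests.

Variances on critical path: σ²_API spec=4.000, σ²_Unit tests=1.000, σ²_Integration tests=5.444.
Largest is σ²_Integration tests = 5.444.

Integration tests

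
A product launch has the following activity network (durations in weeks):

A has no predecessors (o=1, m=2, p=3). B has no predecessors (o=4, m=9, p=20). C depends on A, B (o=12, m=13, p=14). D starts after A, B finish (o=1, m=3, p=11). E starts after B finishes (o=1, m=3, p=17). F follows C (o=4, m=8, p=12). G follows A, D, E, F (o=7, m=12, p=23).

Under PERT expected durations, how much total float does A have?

te_A = (1 + 4·2 + 3)/6 = 12/6 = 2
te_B = (4 + 4·9 + 20)/6 = 60/6 = 10
te_C = (12 + 4·13 + 14)/6 = 78/6 = 13
te_D = (1 + 4·3 + 11)/6 = 24/6 = 4
te_E = (1 + 4·3 + 17)/6 = 30/6 = 5
te_F = (4 + 4·8 + 12)/6 = 48/6 = 8
te_G = (7 + 4·12 + 23)/6 = 78/6 = 13

Forward pass:
ES_A = 0; EF_A = 2
ES_B = 0; EF_B = 10
ES_C = max(EF_A=2, EF_B=10) = 10; EF_C = 10+13 = 23
ES_D = max(EF_A=2, EF_B=10) = 10; EF_D = 10+4 = 14
ES_E = 10; EF_E = 10+5 = 15
ES_F = 23; EF_F = 23+8 = 31
ES_G = max(EF_A=2, EF_D=14, EF_E=15, EF_F=31) = 31; EF_G = 31+13 = 44
Expected project duration μ = 44 weeks. Critical path: B → C → F → G.

Backward pass:
LF_G = 44; LS_G = 44−13 = 31
LF_F = LS_G = 31; LS_F = 31−8 = 23
LF_E = LS_G = 31; LS_E = 31−5 = 26
LF_D = LS_G = 31; LS_D = 31−4 = 27
LF_C = LS_F = 23; LS_C = 23−13 = 10
LF_B = min(LS_C=10, LS_D=27, LS_E=26) = 10; LS_B = 10−10 = 0
LF_A = min(LS_C=10, LS_D=27, LS_G=31) = 10; LS_A = 10−2 = 8
Slack_A = LS_A − ES_A = 8 − 0 = 8

8 weeks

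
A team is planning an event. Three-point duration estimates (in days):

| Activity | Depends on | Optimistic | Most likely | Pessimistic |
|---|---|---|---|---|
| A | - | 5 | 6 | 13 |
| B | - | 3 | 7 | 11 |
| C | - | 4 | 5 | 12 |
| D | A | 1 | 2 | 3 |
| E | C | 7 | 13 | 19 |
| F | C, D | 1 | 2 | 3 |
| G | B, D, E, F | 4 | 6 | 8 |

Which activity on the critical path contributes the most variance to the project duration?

te_A = (5 + 4·6 + 13)/6 = 42/6 = 7; σ²_A = ((13−5)/6)² = 1.778
te_B = (3 + 4·7 + 11)/6 = 42/6 = 7; σ²_B = ((11−3)/6)² = 1.778
te_C = (4 + 4·5 + 12)/6 = 36/6 = 6; σ²_C = ((12−4)/6)² = 1.778
te_D = (1 + 4·2 + 3)/6 = 12/6 = 2; σ²_D = ((3−1)/6)² = 0.111
te_E = (7 + 4·13 + 19)/6 = 78/6 = 13; σ²_E = ((19−7)/6)² = 4.000
te_F = (1 + 4·2 + 3)/6 = 12/6 = 2; σ²_F = ((3−1)/6)² = 0.111
te_G = (4 + 4·6 + 8)/6 = 36/6 = 6; σ²_G = ((8−4)/6)² = 0.444

Forward pass:
ES_A = 0; EF_A = 7
ES_B = 0; EF_B = 7
ES_C = 0; EF_C = 6
ES_D = 7; EF_D = 7+2 = 9
ES_E = 6; EF_E = 6+13 = 19
ES_F = max(EF_C=6, EF_D=9) = 9; EF_F = 9+2 = 11
ES_G = max(EF_B=7, EF_D=9, EF_E=19, EF_F=11) = 19; EF_G = 19+6 = 25
Expected project duration μ = 25 days. Critical path: C → E → G.

Variances on critical path: σ²_C=1.778, σ²_E=4.000, σ²_G=0.444.
Largest is σ²_E = 4.000.

E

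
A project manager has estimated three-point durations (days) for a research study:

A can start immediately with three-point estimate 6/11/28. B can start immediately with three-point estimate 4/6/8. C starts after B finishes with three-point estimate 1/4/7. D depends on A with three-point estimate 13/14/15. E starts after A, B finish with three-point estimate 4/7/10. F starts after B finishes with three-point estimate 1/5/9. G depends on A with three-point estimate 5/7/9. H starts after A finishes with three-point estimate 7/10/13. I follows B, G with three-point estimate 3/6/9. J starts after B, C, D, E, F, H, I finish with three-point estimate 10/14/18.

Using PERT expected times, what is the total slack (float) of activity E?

te_A = (6 + 4·11 + 28)/6 = 78/6 = 13
te_B = (4 + 4·6 + 8)/6 = 36/6 = 6
te_C = (1 + 4·4 + 7)/6 = 24/6 = 4
te_D = (13 + 4·14 + 15)/6 = 84/6 = 14
te_E = (4 + 4·7 + 10)/6 = 42/6 = 7
te_F = (1 + 4·5 + 9)/6 = 30/6 = 5
te_G = (5 + 4·7 + 9)/6 = 42/6 = 7
te_H = (7 + 4·10 + 13)/6 = 60/6 = 10
te_I = (3 + 4·6 + 9)/6 = 36/6 = 6
te_J = (10 + 4·14 + 18)/6 = 84/6 = 14

Forward pass:
ES_A = 0; EF_A = 13
ES_B = 0; EF_B = 6
ES_C = 6; EF_C = 6+4 = 10
ES_D = 13; EF_D = 13+14 = 27
ES_E = max(EF_A=13, EF_B=6) = 13; EF_E = 13+7 = 20
ES_F = 6; EF_F = 6+5 = 11
ES_G = 13; EF_G = 13+7 = 20
ES_H = 13; EF_H = 13+10 = 23
ES_I = max(EF_B=6, EF_G=20) = 20; EF_I = 20+6 = 26
ES_J = max(EF_B=6, EF_C=10, EF_D=27, EF_E=20, EF_F=11, EF_H=23, EF_I=26) = 27; EF_J = 27+14 = 41
Expected project duration μ = 41 days. Critical path: A → D → J.

Backward pass:
LF_J = 41; LS_J = 41−14 = 27
LF_I = LS_J = 27; LS_I = 27−6 = 21
LF_H = LS_J = 27; LS_H = 27−10 = 17
LF_G = LS_I = 21; LS_G = 21−7 = 14
LF_F = LS_J = 27; LS_F = 27−5 = 22
LF_E = LS_J = 27; LS_E = 27−7 = 20
LF_D = LS_J = 27; LS_D = 27−14 = 13
LF_C = LS_J = 27; LS_C = 27−4 = 23
LF_B = min(LS_C=23, LS_E=20, LS_F=22, LS_I=21, LS_J=27) = 20; LS_B = 20−6 = 14
LF_A = min(LS_D=13, LS_E=20, LS_G=14, LS_H=17) = 13; LS_A = 13−13 = 0
Slack_E = LS_E − ES_E = 20 − 13 = 7

7 days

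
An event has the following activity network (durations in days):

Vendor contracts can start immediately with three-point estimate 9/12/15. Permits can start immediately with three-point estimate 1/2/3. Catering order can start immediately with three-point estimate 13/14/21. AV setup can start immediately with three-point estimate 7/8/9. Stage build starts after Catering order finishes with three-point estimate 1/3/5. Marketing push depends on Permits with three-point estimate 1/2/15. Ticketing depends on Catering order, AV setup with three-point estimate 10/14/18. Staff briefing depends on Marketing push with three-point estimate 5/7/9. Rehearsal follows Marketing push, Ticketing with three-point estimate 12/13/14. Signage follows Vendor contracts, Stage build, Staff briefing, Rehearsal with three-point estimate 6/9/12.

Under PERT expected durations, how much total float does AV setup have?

te_Vendor contracts = (9 + 4·12 + 15)/6 = 72/6 = 12
te_Permits = (1 + 4·2 + 3)/6 = 12/6 = 2
te_Catering order = (13 + 4·14 + 21)/6 = 90/6 = 15
te_AV setup = (7 + 4·8 + 9)/6 = 48/6 = 8
te_Stage build = (1 + 4·3 + 5)/6 = 18/6 = 3
te_Marketing push = (1 + 4·2 + 15)/6 = 24/6 = 4
te_Ticketing = (10 + 4·14 + 18)/6 = 84/6 = 14
te_Staff briefing = (5 + 4·7 + 9)/6 = 42/6 = 7
te_Rehearsal = (12 + 4·13 + 14)/6 = 78/6 = 13
te_Signage = (6 + 4·9 + 12)/6 = 54/6 = 9

Forward pass:
ES_Vendor contracts = 0; EF_Vendor contracts = 12
ES_Permits = 0; EF_Permits = 2
ES_Catering order = 0; EF_Catering order = 15
ES_AV setup = 0; EF_AV setup = 8
ES_Stage build = 15; EF_Stage build = 15+3 = 18
ES_Marketing push = 2; EF_Marketing push = 2+4 = 6
ES_Ticketing = max(EF_Catering order=15, EF_AV setup=8) = 15; EF_Ticketing = 15+14 = 29
ES_Staff briefing = 6; EF_Staff briefing = 6+7 = 13
ES_Rehearsal = max(EF_Marketing push=6, EF_Ticketing=29) = 29; EF_Rehearsal = 29+13 = 42
ES_Signage = max(EF_Vendor contracts=12, EF_Stage build=18, EF_Staff briefing=13, EF_Rehearsal=42) = 42; EF_Signage = 42+9 = 51
Expected project duration μ = 51 days. Critical path: Catering order → Ticketing → Rehearsal → Signage.

Backward pass:
LF_Signage = 51; LS_Signage = 51−9 = 42
LF_Rehearsal = LS_Signage = 42; LS_Rehearsal = 42−13 = 29
LF_Staff briefing = LS_Signage = 42; LS_Staff briefing = 42−7 = 35
LF_Ticketing = LS_Rehearsal = 29; LS_Ticketing = 29−14 = 15
LF_Marketing push = min(LS_Staff briefing=35, LS_Rehearsal=29) = 29; LS_Marketing push = 29−4 = 25
LF_Stage build = LS_Signage = 42; LS_Stage build = 42−3 = 39
LF_AV setup = LS_Ticketing = 15; LS_AV setup = 15−8 = 7
LF_Catering order = min(LS_Stage build=39, LS_Ticketing=15) = 15; LS_Catering order = 15−15 = 0
LF_Permits = LS_Marketing push = 25; LS_Permits = 25−2 = 23
LF_Vendor contracts = LS_Signage = 42; LS_Vendor contracts = 42−12 = 30
Slack_AV setup = LS_AV setup − ES_AV setup = 7 − 0 = 7

7 days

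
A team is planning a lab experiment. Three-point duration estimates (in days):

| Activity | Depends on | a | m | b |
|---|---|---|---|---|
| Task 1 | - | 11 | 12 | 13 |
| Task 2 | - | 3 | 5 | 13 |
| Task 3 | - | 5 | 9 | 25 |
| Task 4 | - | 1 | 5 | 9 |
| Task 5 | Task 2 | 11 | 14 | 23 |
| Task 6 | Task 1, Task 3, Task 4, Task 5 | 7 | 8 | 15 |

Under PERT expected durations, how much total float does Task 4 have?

16 days

te_Task 1 = (11 + 4·12 + 13)/6 = 72/6 = 12
te_Task 2 = (3 + 4·5 + 13)/6 = 36/6 = 6
te_Task 3 = (5 + 4·9 + 25)/6 = 66/6 = 11
te_Task 4 = (1 + 4·5 + 9)/6 = 30/6 = 5
te_Task 5 = (11 + 4·14 + 23)/6 = 90/6 = 15
te_Task 6 = (7 + 4·8 + 15)/6 = 54/6 = 9

Forward pass:
ES_Task 1 = 0; EF_Task 1 = 12
ES_Task 2 = 0; EF_Task 2 = 6
ES_Task 3 = 0; EF_Task 3 = 11
ES_Task 4 = 0; EF_Task 4 = 5
ES_Task 5 = 6; EF_Task 5 = 6+15 = 21
ES_Task 6 = max(EF_Task 1=12, EF_Task 3=11, EF_Task 4=5, EF_Task 5=21) = 21; EF_Task 6 = 21+9 = 30
Expected project duration μ = 30 days. Critical path: Task 2 → Task 5 → Task 6.

Backward pass:
LF_Task 6 = 30; LS_Task 6 = 30−9 = 21
LF_Task 5 = LS_Task 6 = 21; LS_Task 5 = 21−15 = 6
LF_Task 4 = LS_Task 6 = 21; LS_Task 4 = 21−5 = 16
LF_Task 3 = LS_Task 6 = 21; LS_Task 3 = 21−11 = 10
LF_Task 2 = LS_Task 5 = 6; LS_Task 2 = 6−6 = 0
LF_Task 1 = LS_Task 6 = 21; LS_Task 1 = 21−12 = 9
Slack_Task 4 = LS_Task 4 − ES_Task 4 = 16 − 0 = 16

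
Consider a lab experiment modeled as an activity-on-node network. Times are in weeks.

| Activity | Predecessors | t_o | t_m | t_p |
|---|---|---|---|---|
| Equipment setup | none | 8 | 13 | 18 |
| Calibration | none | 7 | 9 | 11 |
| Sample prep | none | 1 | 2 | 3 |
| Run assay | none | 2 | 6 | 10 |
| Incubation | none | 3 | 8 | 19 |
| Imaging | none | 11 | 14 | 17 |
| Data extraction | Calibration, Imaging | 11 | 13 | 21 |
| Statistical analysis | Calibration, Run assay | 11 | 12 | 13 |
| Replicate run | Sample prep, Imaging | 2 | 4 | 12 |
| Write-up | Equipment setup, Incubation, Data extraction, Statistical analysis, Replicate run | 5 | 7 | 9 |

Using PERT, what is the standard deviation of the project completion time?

te_Equipment setup = (8 + 4·13 + 18)/6 = 78/6 = 13; σ²_Equipment setup = ((18−8)/6)² = 2.778
te_Calibration = (7 + 4·9 + 11)/6 = 54/6 = 9; σ²_Calibration = ((11−7)/6)² = 0.444
te_Sample prep = (1 + 4·2 + 3)/6 = 12/6 = 2; σ²_Sample prep = ((3−1)/6)² = 0.111
te_Run assay = (2 + 4·6 + 10)/6 = 36/6 = 6; σ²_Run assay = ((10−2)/6)² = 1.778
te_Incubation = (3 + 4·8 + 19)/6 = 54/6 = 9; σ²_Incubation = ((19−3)/6)² = 7.111
te_Imaging = (11 + 4·14 + 17)/6 = 84/6 = 14; σ²_Imaging = ((17−11)/6)² = 1.000
te_Data extraction = (11 + 4·13 + 21)/6 = 84/6 = 14; σ²_Data extraction = ((21−11)/6)² = 2.778
te_Statistical analysis = (11 + 4·12 + 13)/6 = 72/6 = 12; σ²_Statistical analysis = ((13−11)/6)² = 0.111
te_Replicate run = (2 + 4·4 + 12)/6 = 30/6 = 5; σ²_Replicate run = ((12−2)/6)² = 2.778
te_Write-up = (5 + 4·7 + 9)/6 = 42/6 = 7; σ²_Write-up = ((9−5)/6)² = 0.444

Forward pass:
ES_Equipment setup = 0; EF_Equipment setup = 13
ES_Calibration = 0; EF_Calibration = 9
ES_Sample prep = 0; EF_Sample prep = 2
ES_Run assay = 0; EF_Run assay = 6
ES_Incubation = 0; EF_Incubation = 9
ES_Imaging = 0; EF_Imaging = 14
ES_Data extraction = max(EF_Calibration=9, EF_Imaging=14) = 14; EF_Data extraction = 14+14 = 28
ES_Statistical analysis = max(EF_Calibration=9, EF_Run assay=6) = 9; EF_Statistical analysis = 9+12 = 21
ES_Replicate run = max(EF_Sample prep=2, EF_Imaging=14) = 14; EF_Replicate run = 14+5 = 19
ES_Write-up = max(EF_Equipment setup=13, EF_Incubation=9, EF_Data extraction=28, EF_Statistical analysis=21, EF_Replicate run=19) = 28; EF_Write-up = 28+7 = 35
Expected project duration μ = 35 weeks. Critical path: Imaging → Data extraction → Write-up.

Variance along critical path = 1.000 + 2.778 + 0.444 = 4.222
σ = √4.222 = 2.055 weeks

2.05 weeks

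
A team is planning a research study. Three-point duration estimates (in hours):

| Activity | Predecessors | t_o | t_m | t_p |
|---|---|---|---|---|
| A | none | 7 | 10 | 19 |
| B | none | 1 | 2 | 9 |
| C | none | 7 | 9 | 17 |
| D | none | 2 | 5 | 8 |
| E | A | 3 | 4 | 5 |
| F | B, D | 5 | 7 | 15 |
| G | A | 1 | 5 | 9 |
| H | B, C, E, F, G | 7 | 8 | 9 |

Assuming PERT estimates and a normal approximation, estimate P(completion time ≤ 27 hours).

0.892

te_A = (7 + 4·10 + 19)/6 = 66/6 = 11; σ²_A = ((19−7)/6)² = 4.000
te_B = (1 + 4·2 + 9)/6 = 18/6 = 3; σ²_B = ((9−1)/6)² = 1.778
te_C = (7 + 4·9 + 17)/6 = 60/6 = 10; σ²_C = ((17−7)/6)² = 2.778
te_D = (2 + 4·5 + 8)/6 = 30/6 = 5; σ²_D = ((8−2)/6)² = 1.000
te_E = (3 + 4·4 + 5)/6 = 24/6 = 4; σ²_E = ((5−3)/6)² = 0.111
te_F = (5 + 4·7 + 15)/6 = 48/6 = 8; σ²_F = ((15−5)/6)² = 2.778
te_G = (1 + 4·5 + 9)/6 = 30/6 = 5; σ²_G = ((9−1)/6)² = 1.778
te_H = (7 + 4·8 + 9)/6 = 48/6 = 8; σ²_H = ((9−7)/6)² = 0.111

Forward pass:
ES_A = 0; EF_A = 11
ES_B = 0; EF_B = 3
ES_C = 0; EF_C = 10
ES_D = 0; EF_D = 5
ES_E = 11; EF_E = 11+4 = 15
ES_F = max(EF_B=3, EF_D=5) = 5; EF_F = 5+8 = 13
ES_G = 11; EF_G = 11+5 = 16
ES_H = max(EF_B=3, EF_C=10, EF_E=15, EF_F=13, EF_G=16) = 16; EF_H = 16+8 = 24
Expected project duration μ = 24 hours. Critical path: A → G → H.

Variance along critical path = 4.000 + 1.778 + 0.111 = 5.889; σ = √5.889 = 2.427 hours.
Z = (27 − 24) / 2.427 = 1.236
P(T ≤ 27) = Φ(1.236) ≈ 0.892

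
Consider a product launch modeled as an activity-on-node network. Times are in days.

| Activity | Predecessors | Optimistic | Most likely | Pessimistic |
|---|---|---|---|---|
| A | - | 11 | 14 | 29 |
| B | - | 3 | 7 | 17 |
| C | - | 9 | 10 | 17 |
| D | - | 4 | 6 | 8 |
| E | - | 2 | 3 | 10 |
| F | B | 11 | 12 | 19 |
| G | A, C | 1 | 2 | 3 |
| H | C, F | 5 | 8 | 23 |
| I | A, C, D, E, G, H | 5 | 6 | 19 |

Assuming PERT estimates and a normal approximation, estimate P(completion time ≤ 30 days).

0.027

te_A = (11 + 4·14 + 29)/6 = 96/6 = 16; σ²_A = ((29−11)/6)² = 9.000
te_B = (3 + 4·7 + 17)/6 = 48/6 = 8; σ²_B = ((17−3)/6)² = 5.444
te_C = (9 + 4·10 + 17)/6 = 66/6 = 11; σ²_C = ((17−9)/6)² = 1.778
te_D = (4 + 4·6 + 8)/6 = 36/6 = 6; σ²_D = ((8−4)/6)² = 0.444
te_E = (2 + 4·3 + 10)/6 = 24/6 = 4; σ²_E = ((10−2)/6)² = 1.778
te_F = (11 + 4·12 + 19)/6 = 78/6 = 13; σ²_F = ((19−11)/6)² = 1.778
te_G = (1 + 4·2 + 3)/6 = 12/6 = 2; σ²_G = ((3−1)/6)² = 0.111
te_H = (5 + 4·8 + 23)/6 = 60/6 = 10; σ²_H = ((23−5)/6)² = 9.000
te_I = (5 + 4·6 + 19)/6 = 48/6 = 8; σ²_I = ((19−5)/6)² = 5.444

Forward pass:
ES_A = 0; EF_A = 16
ES_B = 0; EF_B = 8
ES_C = 0; EF_C = 11
ES_D = 0; EF_D = 6
ES_E = 0; EF_E = 4
ES_F = 8; EF_F = 8+13 = 21
ES_G = max(EF_A=16, EF_C=11) = 16; EF_G = 16+2 = 18
ES_H = max(EF_C=11, EF_F=21) = 21; EF_H = 21+10 = 31
ES_I = max(EF_A=16, EF_C=11, EF_D=6, EF_E=4, EF_G=18, EF_H=31) = 31; EF_I = 31+8 = 39
Expected project duration μ = 39 days. Critical path: B → F → H → I.

Variance along critical path = 5.444 + 1.778 + 9.000 + 5.444 = 21.667; σ = √21.667 = 4.655 days.
Z = (30 − 39) / 4.655 = -1.934
P(T ≤ 30) = Φ(-1.934) ≈ 0.027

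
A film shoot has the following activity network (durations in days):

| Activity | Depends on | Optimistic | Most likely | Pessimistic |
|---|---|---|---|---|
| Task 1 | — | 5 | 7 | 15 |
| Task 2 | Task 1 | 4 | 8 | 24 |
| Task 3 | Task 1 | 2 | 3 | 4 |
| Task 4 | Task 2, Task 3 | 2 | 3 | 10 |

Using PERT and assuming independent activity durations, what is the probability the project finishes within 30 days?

te_Task 1 = (5 + 4·7 + 15)/6 = 48/6 = 8; σ²_Task 1 = ((15−5)/6)² = 2.778
te_Task 2 = (4 + 4·8 + 24)/6 = 60/6 = 10; σ²_Task 2 = ((24−4)/6)² = 11.111
te_Task 3 = (2 + 4·3 + 4)/6 = 18/6 = 3; σ²_Task 3 = ((4−2)/6)² = 0.111
te_Task 4 = (2 + 4·3 + 10)/6 = 24/6 = 4; σ²_Task 4 = ((10−2)/6)² = 1.778

Forward pass:
ES_Task 1 = 0; EF_Task 1 = 8
ES_Task 2 = 8; EF_Task 2 = 8+10 = 18
ES_Task 3 = 8; EF_Task 3 = 8+3 = 11
ES_Task 4 = max(EF_Task 2=18, EF_Task 3=11) = 18; EF_Task 4 = 18+4 = 22
Expected project duration μ = 22 days. Critical path: Task 1 → Task 2 → Task 4.

Variance along critical path = 2.778 + 11.111 + 1.778 = 15.667; σ = √15.667 = 3.958 days.
Z = (30 − 22) / 3.958 = 2.021
P(T ≤ 30) = Φ(2.021) ≈ 0.978

0.978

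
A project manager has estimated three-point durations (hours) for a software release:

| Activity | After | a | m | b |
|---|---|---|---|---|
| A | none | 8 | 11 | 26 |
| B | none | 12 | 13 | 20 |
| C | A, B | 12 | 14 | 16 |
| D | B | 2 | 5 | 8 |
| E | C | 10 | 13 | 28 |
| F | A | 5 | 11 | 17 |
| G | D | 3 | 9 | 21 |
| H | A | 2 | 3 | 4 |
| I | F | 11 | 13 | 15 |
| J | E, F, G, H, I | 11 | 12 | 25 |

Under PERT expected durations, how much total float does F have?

6 hours

te_A = (8 + 4·11 + 26)/6 = 78/6 = 13
te_B = (12 + 4·13 + 20)/6 = 84/6 = 14
te_C = (12 + 4·14 + 16)/6 = 84/6 = 14
te_D = (2 + 4·5 + 8)/6 = 30/6 = 5
te_E = (10 + 4·13 + 28)/6 = 90/6 = 15
te_F = (5 + 4·11 + 17)/6 = 66/6 = 11
te_G = (3 + 4·9 + 21)/6 = 60/6 = 10
te_H = (2 + 4·3 + 4)/6 = 18/6 = 3
te_I = (11 + 4·13 + 15)/6 = 78/6 = 13
te_J = (11 + 4·12 + 25)/6 = 84/6 = 14

Forward pass:
ES_A = 0; EF_A = 13
ES_B = 0; EF_B = 14
ES_C = max(EF_A=13, EF_B=14) = 14; EF_C = 14+14 = 28
ES_D = 14; EF_D = 14+5 = 19
ES_E = 28; EF_E = 28+15 = 43
ES_F = 13; EF_F = 13+11 = 24
ES_G = 19; EF_G = 19+10 = 29
ES_H = 13; EF_H = 13+3 = 16
ES_I = 24; EF_I = 24+13 = 37
ES_J = max(EF_E=43, EF_F=24, EF_G=29, EF_H=16, EF_I=37) = 43; EF_J = 43+14 = 57
Expected project duration μ = 57 hours. Critical path: B → C → E → J.

Backward pass:
LF_J = 57; LS_J = 57−14 = 43
LF_I = LS_J = 43; LS_I = 43−13 = 30
LF_H = LS_J = 43; LS_H = 43−3 = 40
LF_G = LS_J = 43; LS_G = 43−10 = 33
LF_F = min(LS_I=30, LS_J=43) = 30; LS_F = 30−11 = 19
LF_E = LS_J = 43; LS_E = 43−15 = 28
LF_D = LS_G = 33; LS_D = 33−5 = 28
LF_C = LS_E = 28; LS_C = 28−14 = 14
LF_B = min(LS_C=14, LS_D=28) = 14; LS_B = 14−14 = 0
LF_A = min(LS_C=14, LS_F=19, LS_H=40) = 14; LS_A = 14−13 = 1
Slack_F = LS_F − ES_F = 19 − 13 = 6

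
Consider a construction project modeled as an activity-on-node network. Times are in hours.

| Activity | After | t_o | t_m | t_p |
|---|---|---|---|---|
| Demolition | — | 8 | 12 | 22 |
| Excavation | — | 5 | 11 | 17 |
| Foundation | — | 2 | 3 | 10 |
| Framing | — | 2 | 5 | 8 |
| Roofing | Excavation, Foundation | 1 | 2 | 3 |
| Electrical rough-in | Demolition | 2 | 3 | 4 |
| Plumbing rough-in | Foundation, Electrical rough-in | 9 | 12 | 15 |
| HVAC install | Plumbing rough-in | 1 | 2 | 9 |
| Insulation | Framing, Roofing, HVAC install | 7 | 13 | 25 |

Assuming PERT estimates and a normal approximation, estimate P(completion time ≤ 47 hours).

0.685

te_Demolition = (8 + 4·12 + 22)/6 = 78/6 = 13; σ²_Demolition = ((22−8)/6)² = 5.444
te_Excavation = (5 + 4·11 + 17)/6 = 66/6 = 11; σ²_Excavation = ((17−5)/6)² = 4.000
te_Foundation = (2 + 4·3 + 10)/6 = 24/6 = 4; σ²_Foundation = ((10−2)/6)² = 1.778
te_Framing = (2 + 4·5 + 8)/6 = 30/6 = 5; σ²_Framing = ((8−2)/6)² = 1.000
te_Roofing = (1 + 4·2 + 3)/6 = 12/6 = 2; σ²_Roofing = ((3−1)/6)² = 0.111
te_Electrical rough-in = (2 + 4·3 + 4)/6 = 18/6 = 3; σ²_Electrical rough-in = ((4−2)/6)² = 0.111
te_Plumbing rough-in = (9 + 4·12 + 15)/6 = 72/6 = 12; σ²_Plumbing rough-in = ((15−9)/6)² = 1.000
te_HVAC install = (1 + 4·2 + 9)/6 = 18/6 = 3; σ²_HVAC install = ((9−1)/6)² = 1.778
te_Insulation = (7 + 4·13 + 25)/6 = 84/6 = 14; σ²_Insulation = ((25−7)/6)² = 9.000

Forward pass:
ES_Demolition = 0; EF_Demolition = 13
ES_Excavation = 0; EF_Excavation = 11
ES_Foundation = 0; EF_Foundation = 4
ES_Framing = 0; EF_Framing = 5
ES_Roofing = max(EF_Excavation=11, EF_Foundation=4) = 11; EF_Roofing = 11+2 = 13
ES_Electrical rough-in = 13; EF_Electrical rough-in = 13+3 = 16
ES_Plumbing rough-in = max(EF_Foundation=4, EF_Electrical rough-in=16) = 16; EF_Plumbing rough-in = 16+12 = 28
ES_HVAC install = 28; EF_HVAC install = 28+3 = 31
ES_Insulation = max(EF_Framing=5, EF_Roofing=13, EF_HVAC install=31) = 31; EF_Insulation = 31+14 = 45
Expected project duration μ = 45 hours. Critical path: Demolition → Electrical rough-in → Plumbing rough-in → HVAC install → Insulation.

Variance along critical path = 5.444 + 0.111 + 1.000 + 1.778 + 9.000 = 17.333; σ = √17.333 = 4.163 hours.
Z = (47 − 45) / 4.163 = 0.480
P(T ≤ 47) = Φ(0.480) ≈ 0.685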